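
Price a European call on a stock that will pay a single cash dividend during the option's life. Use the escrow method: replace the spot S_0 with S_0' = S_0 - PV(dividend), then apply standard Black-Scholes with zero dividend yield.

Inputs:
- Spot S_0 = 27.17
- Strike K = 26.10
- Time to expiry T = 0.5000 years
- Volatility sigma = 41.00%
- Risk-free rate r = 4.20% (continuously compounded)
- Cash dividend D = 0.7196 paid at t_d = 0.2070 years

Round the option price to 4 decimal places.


PV(D) = D * exp(-r * t_d) = 0.7196 * 0.99134368 = 0.71337091
S_0' = S_0 - PV(D) = 27.1700 - 0.71337091 = 26.45662909
d1 = (ln(S_0'/K) + (r + sigma^2/2)*T) / (sigma*sqrt(T)) = 0.26420420
d2 = d1 - sigma*sqrt(T) = -0.02570958
exp(-rT) = 0.97921896
N(d1) = 0.60418871; N(d2) = 0.48974449
C = S_0' * N(d1) - K * exp(-rT) * N(d2) = 26.45662909 * 0.60418871 - 26.1000 * 0.97921896 * 0.48974449 = 3.4681

Answer: Price = 3.4681


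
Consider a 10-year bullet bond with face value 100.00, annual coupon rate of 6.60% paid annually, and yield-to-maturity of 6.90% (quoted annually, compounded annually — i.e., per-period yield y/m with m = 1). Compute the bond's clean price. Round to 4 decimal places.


Coupon per period c = face * coupon_rate / m = 6.600000
Periods per year m = 1; per-period yield y/m = 0.069000
Number of cashflows N = 10
Cashflows (t years, CF_t, discount factor 1/(1+y/m)^(m*t), PV):
  t = 1.0000: CF_t = 6.600000, DF = 0.935454, PV = 6.173994
  t = 2.0000: CF_t = 6.600000, DF = 0.875074, PV = 5.775486
  t = 3.0000: CF_t = 6.600000, DF = 0.818591, PV = 5.402700
  t = 4.0000: CF_t = 6.600000, DF = 0.765754, PV = 5.053975
  t = 5.0000: CF_t = 6.600000, DF = 0.716327, PV = 4.727760
  t = 6.0000: CF_t = 6.600000, DF = 0.670091, PV = 4.422600
  t = 7.0000: CF_t = 6.600000, DF = 0.626839, PV = 4.137138
  t = 8.0000: CF_t = 6.600000, DF = 0.586379, PV = 3.870101
  t = 9.0000: CF_t = 6.600000, DF = 0.548530, PV = 3.620300
  t = 10.0000: CF_t = 106.600000, DF = 0.513125, PV = 54.699096
Price P = sum_t PV_t = 97.883151

Answer: Price = 97.8832


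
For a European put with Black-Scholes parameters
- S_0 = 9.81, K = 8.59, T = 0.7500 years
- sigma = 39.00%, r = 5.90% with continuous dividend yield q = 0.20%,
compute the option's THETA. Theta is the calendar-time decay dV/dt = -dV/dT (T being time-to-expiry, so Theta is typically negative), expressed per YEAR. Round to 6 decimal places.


Answer: Theta = -0.523031

Derivation:
d1 = 0.6886487085; d2 = 0.3508988010
phi(d1) = 0.3147246797; exp(-qT) = 0.9985011244; exp(-rT) = 0.9567147489
Theta = -S*exp(-qT)*phi(d1)*sigma/(2*sqrt(T)) + r*K*exp(-rT)*N(-d2) - q*S*exp(-qT)*N(-d1)
N(-d1) = 0.2455221805; N(-d2) = 0.3628321355; sqrt(T) = 0.8660254038
Term 1 = -9.8100 * 0.9985011244 * 0.3147246797 * 0.3900 / (2 * 0.8660254038) = -0.6941484297
Term 2 = 0.0590 * 8.5900 * 0.9567147489 * 0.3628321355 = 0.1759273616
Term 3 = -0.0020 * 9.8100 * 0.9985011244 * 0.2455221805 = -0.0048099249
Theta = -0.6941484297 + (0.1759273616) + (-0.0048099249) = -0.523031


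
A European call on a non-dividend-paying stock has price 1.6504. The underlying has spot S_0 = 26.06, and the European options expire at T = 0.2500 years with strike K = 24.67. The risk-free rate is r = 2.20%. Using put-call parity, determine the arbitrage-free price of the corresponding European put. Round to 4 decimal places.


Answer: Put price = 0.1251

Derivation:
Put-call parity: C - P = S_0 * exp(-qT) - K * exp(-rT).
S_0 * exp(-qT) = 26.0600 * 1.00000000 = 26.06000000
K * exp(-rT) = 24.6700 * 0.99451510 = 24.53468745
P = C - S*exp(-qT) + K*exp(-rT)
P = 1.6504 - 26.06000000 + 24.53468745 = 0.1251


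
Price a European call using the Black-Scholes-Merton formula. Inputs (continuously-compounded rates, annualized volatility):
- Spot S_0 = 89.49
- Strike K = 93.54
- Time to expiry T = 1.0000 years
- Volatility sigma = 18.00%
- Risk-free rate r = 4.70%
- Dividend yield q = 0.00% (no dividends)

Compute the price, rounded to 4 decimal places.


d1 = (ln(S/K) + (r - q + 0.5*sigma^2) * T) / (sigma * sqrt(T)) = 0.10520964
d2 = d1 - sigma * sqrt(T) = -0.07479036
exp(-rT) = 0.95408740; exp(-qT) = 1.00000000
C = S_0 * exp(-qT) * N(d1) - K * exp(-rT) * N(d2)
N(d1) = 0.54189527; N(d2) = 0.47019076
C = 89.4900 * 1.00000000 * 0.54189527 - 93.5400 * 0.95408740 * 0.47019076 = 6.5319

Answer: Price = 6.5319


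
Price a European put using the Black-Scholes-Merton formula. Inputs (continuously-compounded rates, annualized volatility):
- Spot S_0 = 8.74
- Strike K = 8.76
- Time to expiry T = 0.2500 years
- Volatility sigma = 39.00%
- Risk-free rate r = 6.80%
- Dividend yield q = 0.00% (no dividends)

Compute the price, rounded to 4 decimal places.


d1 = (ln(S/K) + (r - q + 0.5*sigma^2) * T) / (sigma * sqrt(T)) = 0.17295787
d2 = d1 - sigma * sqrt(T) = -0.02204213
exp(-rT) = 0.98314368; exp(-qT) = 1.00000000
P = K * exp(-rT) * N(-d2) - S_0 * exp(-qT) * N(-d1)
N(-d1) = 0.43134227; N(-d2) = 0.50879283
P = 8.7600 * 0.98314368 * 0.50879283 - 8.7400 * 1.00000000 * 0.43134227 = 0.6120

Answer: Price = 0.6120


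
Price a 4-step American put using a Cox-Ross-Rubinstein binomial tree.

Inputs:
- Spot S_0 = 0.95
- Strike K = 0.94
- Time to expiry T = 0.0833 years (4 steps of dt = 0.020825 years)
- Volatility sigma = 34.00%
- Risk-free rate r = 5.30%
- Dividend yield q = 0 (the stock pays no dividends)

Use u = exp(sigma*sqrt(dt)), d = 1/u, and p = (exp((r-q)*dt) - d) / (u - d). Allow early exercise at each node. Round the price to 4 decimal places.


dt = T/N = 0.020825
u = exp(sigma*sqrt(dt)) = 1.050289; d = 1/u = 0.952119
p = (exp((r-q)*dt) - d) / (u - d) = 0.498986
Discount per step: exp(-r*dt) = 0.998897
Stock lattice S(k, i) with i counting down-moves:
  k=0: S(0,0) = 0.9500
  k=1: S(1,0) = 0.9978; S(1,1) = 0.9045
  k=2: S(2,0) = 1.0480; S(2,1) = 0.9500; S(2,2) = 0.8612
  k=3: S(3,0) = 1.1007; S(3,1) = 0.9978; S(3,2) = 0.9045; S(3,3) = 0.8200
  k=4: S(4,0) = 1.1560; S(4,1) = 1.0480; S(4,2) = 0.9500; S(4,3) = 0.8612; S(4,4) = 0.7807
Terminal payoffs V(N, i) = max(K - S_T, 0):
  V(4,0) = 0.000000; V(4,1) = 0.000000; V(4,2) = 0.000000; V(4,3) = 0.078795; V(4,4) = 0.159291
Backward induction: V(k, i) = exp(-r*dt) * [p * V(k+1, i) + (1-p) * V(k+1, i+1)]; then take max(V_cont, immediate exercise) for American.
  V(3,0) = exp(-r*dt) * [p*0.000000 + (1-p)*0.000000] = 0.000000; exercise = 0.000000; V(3,0) = max -> 0.000000
  V(3,1) = exp(-r*dt) * [p*0.000000 + (1-p)*0.000000] = 0.000000; exercise = 0.000000; V(3,1) = max -> 0.000000
  V(3,2) = exp(-r*dt) * [p*0.000000 + (1-p)*0.078795] = 0.039434; exercise = 0.035487; V(3,2) = max -> 0.039434
  V(3,3) = exp(-r*dt) * [p*0.078795 + (1-p)*0.159291] = 0.118994; exercise = 0.120031; V(3,3) = max -> 0.120031
  V(2,0) = exp(-r*dt) * [p*0.000000 + (1-p)*0.000000] = 0.000000; exercise = 0.000000; V(2,0) = max -> 0.000000
  V(2,1) = exp(-r*dt) * [p*0.000000 + (1-p)*0.039434] = 0.019735; exercise = 0.000000; V(2,1) = max -> 0.019735
  V(2,2) = exp(-r*dt) * [p*0.039434 + (1-p)*0.120031] = 0.079726; exercise = 0.078795; V(2,2) = max -> 0.079726
  V(1,0) = exp(-r*dt) * [p*0.000000 + (1-p)*0.019735] = 0.009877; exercise = 0.000000; V(1,0) = max -> 0.009877
  V(1,1) = exp(-r*dt) * [p*0.019735 + (1-p)*0.079726] = 0.049737; exercise = 0.035487; V(1,1) = max -> 0.049737
  V(0,0) = exp(-r*dt) * [p*0.009877 + (1-p)*0.049737] = 0.029814; exercise = 0.000000; V(0,0) = max -> 0.029814

Answer: Price = V(0,0) = 0.0298


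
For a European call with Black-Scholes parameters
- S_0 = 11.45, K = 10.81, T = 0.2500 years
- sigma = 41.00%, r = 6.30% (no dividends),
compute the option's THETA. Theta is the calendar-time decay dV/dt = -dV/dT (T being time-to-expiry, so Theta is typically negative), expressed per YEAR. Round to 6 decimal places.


d1 = 0.4599053578; d2 = 0.2549053578
phi(d1) = 0.3589059142; exp(-qT) = 1.0000000000; exp(-rT) = 0.9843733826
Theta = -S*exp(-qT)*phi(d1)*sigma/(2*sqrt(T)) - r*K*exp(-rT)*N(d2) + q*S*exp(-qT)*N(d1)
N(d1) = 0.6772079228; N(d2) = 0.6006019010; sqrt(T) = 0.5000000000
Term 1 = -11.4500 * 1.0000000000 * 0.3589059142 * 0.4100 / (2 * 0.5000000000) = -1.6848838142
Term 2 = -0.0630 * 10.8100 * 0.9843733826 * 0.6006019010 = -0.4026361899
Term 3 = 0 (no dividend yield, q = 0)
Theta = -1.6848838142 + (-0.4026361899) + (0.0000000000) = -2.087520

Answer: Theta = -2.087520


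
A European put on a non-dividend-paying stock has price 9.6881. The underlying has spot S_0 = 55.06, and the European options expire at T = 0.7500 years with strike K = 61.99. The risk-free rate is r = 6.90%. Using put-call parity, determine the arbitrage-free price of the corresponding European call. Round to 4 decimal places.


Answer: Call price = 5.8845

Derivation:
Put-call parity: C - P = S_0 * exp(-qT) - K * exp(-rT).
S_0 * exp(-qT) = 55.0600 * 1.00000000 = 55.06000000
K * exp(-rT) = 61.9900 * 0.94956623 = 58.86361052
C = P + S*exp(-qT) - K*exp(-rT)
C = 9.6881 + 55.06000000 - 58.86361052 = 5.8845


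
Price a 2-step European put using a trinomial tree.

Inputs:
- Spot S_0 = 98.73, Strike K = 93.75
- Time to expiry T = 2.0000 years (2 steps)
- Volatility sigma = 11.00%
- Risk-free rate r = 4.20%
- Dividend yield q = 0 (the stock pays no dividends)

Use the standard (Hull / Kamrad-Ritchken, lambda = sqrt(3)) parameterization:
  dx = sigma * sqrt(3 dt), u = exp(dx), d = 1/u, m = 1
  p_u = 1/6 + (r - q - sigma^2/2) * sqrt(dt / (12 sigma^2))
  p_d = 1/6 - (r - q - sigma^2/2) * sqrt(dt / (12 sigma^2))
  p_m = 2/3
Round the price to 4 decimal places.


dt = T/N = 1.000000; dx = sigma*sqrt(3*dt) = 0.190526
u = exp(dx) = 1.209885; d = 1/u = 0.826525
p_u = 0.261011, p_m = 0.666667, p_d = 0.072322
Discount per step: exp(-r*dt) = 0.958870
Stock lattice S(k, j) with j the centered position index:
  k=0: S(0,+0) = 98.7300
  k=1: S(1,-1) = 81.6028; S(1,+0) = 98.7300; S(1,+1) = 119.4520
  k=2: S(2,-2) = 67.4467; S(2,-1) = 81.6028; S(2,+0) = 98.7300; S(2,+1) = 119.4520; S(2,+2) = 144.5232
Terminal payoffs V(N, j) = max(K - S_T, 0):
  V(2,-2) = 26.303299; V(2,-1) = 12.147225; V(2,+0) = 0.000000; V(2,+1) = 0.000000; V(2,+2) = 0.000000
Backward induction: V(k, j) = exp(-r*dt) * [p_u * V(k+1, j+1) + p_m * V(k+1, j) + p_d * V(k+1, j-1)]
  V(1,-1) = exp(-r*dt) * [p_u*0.000000 + p_m*12.147225 + p_d*26.303299] = 9.589146
  V(1,+0) = exp(-r*dt) * [p_u*0.000000 + p_m*0.000000 + p_d*12.147225] = 0.842383
  V(1,+1) = exp(-r*dt) * [p_u*0.000000 + p_m*0.000000 + p_d*0.000000] = 0.000000
  V(0,+0) = exp(-r*dt) * [p_u*0.000000 + p_m*0.842383 + p_d*9.589146] = 1.203476

Answer: Price = V(0,0) = 1.2035


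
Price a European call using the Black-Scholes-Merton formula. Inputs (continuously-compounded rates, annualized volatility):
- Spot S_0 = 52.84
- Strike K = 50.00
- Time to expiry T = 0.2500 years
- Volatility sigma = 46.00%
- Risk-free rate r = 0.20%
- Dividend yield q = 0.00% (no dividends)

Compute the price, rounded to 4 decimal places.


Answer: Price = 6.2760

Derivation:
d1 = (ln(S/K) + (r - q + 0.5*sigma^2) * T) / (sigma * sqrt(T)) = 0.35737163
d2 = d1 - sigma * sqrt(T) = 0.12737163
exp(-rT) = 0.99950012; exp(-qT) = 1.00000000
C = S_0 * exp(-qT) * N(d1) - K * exp(-rT) * N(d2)
N(d1) = 0.63959319; N(d2) = 0.55067686
C = 52.8400 * 1.00000000 * 0.63959319 - 50.0000 * 0.99950012 * 0.55067686 = 6.2760


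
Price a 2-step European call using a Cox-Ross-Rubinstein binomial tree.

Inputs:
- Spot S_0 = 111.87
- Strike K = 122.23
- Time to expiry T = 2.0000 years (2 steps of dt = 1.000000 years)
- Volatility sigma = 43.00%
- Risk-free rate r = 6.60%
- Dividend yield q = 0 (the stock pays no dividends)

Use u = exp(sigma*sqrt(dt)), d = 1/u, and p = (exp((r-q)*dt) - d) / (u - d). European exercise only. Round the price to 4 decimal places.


dt = T/N = 1.000000
u = exp(sigma*sqrt(dt)) = 1.537258; d = 1/u = 0.650509
p = (exp((r-q)*dt) - d) / (u - d) = 0.471067
Discount per step: exp(-r*dt) = 0.936131
Stock lattice S(k, i) with i counting down-moves:
  k=0: S(0,0) = 111.8700
  k=1: S(1,0) = 171.9730; S(1,1) = 72.7725
  k=2: S(2,0) = 264.3668; S(2,1) = 111.8700; S(2,2) = 47.3391
Terminal payoffs V(N, i) = max(S_T - K, 0):
  V(2,0) = 142.136787; V(2,1) = 0.000000; V(2,2) = 0.000000
Backward induction: V(k, i) = exp(-r*dt) * [p * V(k+1, i) + (1-p) * V(k+1, i+1)].
  V(1,0) = exp(-r*dt) * [p*142.136787 + (1-p)*0.000000] = 62.679486
  V(1,1) = exp(-r*dt) * [p*0.000000 + (1-p)*0.000000] = 0.000000
  V(0,0) = exp(-r*dt) * [p*62.679486 + (1-p)*0.000000] = 27.640402

Answer: Price = V(0,0) = 27.6404


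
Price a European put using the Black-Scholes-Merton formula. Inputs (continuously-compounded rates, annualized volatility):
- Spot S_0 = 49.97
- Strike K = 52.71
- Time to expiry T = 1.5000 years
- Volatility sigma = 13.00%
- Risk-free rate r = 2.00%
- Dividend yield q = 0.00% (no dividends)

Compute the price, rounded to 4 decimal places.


Answer: Price = 3.8337

Derivation:
d1 = (ln(S/K) + (r - q + 0.5*sigma^2) * T) / (sigma * sqrt(T)) = -0.06725021
d2 = d1 - sigma * sqrt(T) = -0.22646704
exp(-rT) = 0.97044553; exp(-qT) = 1.00000000
P = K * exp(-rT) * N(-d2) - S_0 * exp(-qT) * N(-d1)
N(-d1) = 0.52680874; N(-d2) = 0.58958091
P = 52.7100 * 0.97044553 * 0.58958091 - 49.9700 * 1.00000000 * 0.52680874 = 3.8337


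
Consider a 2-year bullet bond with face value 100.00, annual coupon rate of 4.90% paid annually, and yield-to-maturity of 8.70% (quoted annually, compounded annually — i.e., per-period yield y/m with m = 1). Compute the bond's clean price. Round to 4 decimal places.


Coupon per period c = face * coupon_rate / m = 4.900000
Periods per year m = 1; per-period yield y/m = 0.087000
Number of cashflows N = 2
Cashflows (t years, CF_t, discount factor 1/(1+y/m)^(m*t), PV):
  t = 1.0000: CF_t = 4.900000, DF = 0.919963, PV = 4.507820
  t = 2.0000: CF_t = 104.900000, DF = 0.846332, PV = 88.780257
Price P = sum_t PV_t = 93.288077

Answer: Price = 93.2881


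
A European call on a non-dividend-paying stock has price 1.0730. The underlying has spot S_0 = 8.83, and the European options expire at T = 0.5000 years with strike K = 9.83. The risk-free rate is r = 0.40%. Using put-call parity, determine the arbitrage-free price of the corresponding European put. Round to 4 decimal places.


Put-call parity: C - P = S_0 * exp(-qT) - K * exp(-rT).
S_0 * exp(-qT) = 8.8300 * 1.00000000 = 8.83000000
K * exp(-rT) = 9.8300 * 0.99800200 = 9.81035965
P = C - S*exp(-qT) + K*exp(-rT)
P = 1.0730 - 8.83000000 + 9.81035965 = 2.0534

Answer: Put price = 2.0534


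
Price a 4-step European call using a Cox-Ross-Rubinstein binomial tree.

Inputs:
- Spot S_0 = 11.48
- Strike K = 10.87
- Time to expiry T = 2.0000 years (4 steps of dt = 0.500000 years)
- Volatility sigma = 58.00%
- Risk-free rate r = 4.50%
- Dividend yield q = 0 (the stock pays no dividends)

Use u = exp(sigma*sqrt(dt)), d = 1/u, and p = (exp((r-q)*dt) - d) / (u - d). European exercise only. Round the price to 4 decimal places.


Answer: Price = V(0,0) = 4.1173

Derivation:
dt = T/N = 0.500000
u = exp(sigma*sqrt(dt)) = 1.507002; d = 1/u = 0.663569
p = (exp((r-q)*dt) - d) / (u - d) = 0.425862
Discount per step: exp(-r*dt) = 0.977751
Stock lattice S(k, i) with i counting down-moves:
  k=0: S(0,0) = 11.4800
  k=1: S(1,0) = 17.3004; S(1,1) = 7.6178
  k=2: S(2,0) = 26.0717; S(2,1) = 11.4800; S(2,2) = 5.0549
  k=3: S(3,0) = 39.2901; S(3,1) = 17.3004; S(3,2) = 7.6178; S(3,3) = 3.3543
  k=4: S(4,0) = 59.2102; S(4,1) = 26.0717; S(4,2) = 11.4800; S(4,3) = 5.0549; S(4,4) = 2.2258
Terminal payoffs V(N, i) = max(S_T - K, 0):
  V(4,0) = 48.340218; V(4,1) = 15.201695; V(4,2) = 0.610000; V(4,3) = 0.000000; V(4,4) = 0.000000
Backward induction: V(k, i) = exp(-r*dt) * [p * V(k+1, i) + (1-p) * V(k+1, i+1)].
  V(3,0) = exp(-r*dt) * [p*48.340218 + (1-p)*15.201695] = 28.661929
  V(3,1) = exp(-r*dt) * [p*15.201695 + (1-p)*0.610000] = 6.672222
  V(3,2) = exp(-r*dt) * [p*0.610000 + (1-p)*0.000000] = 0.253996
  V(3,3) = exp(-r*dt) * [p*0.000000 + (1-p)*0.000000] = 0.000000
  V(2,0) = exp(-r*dt) * [p*28.661929 + (1-p)*6.672222] = 15.680003
  V(2,1) = exp(-r*dt) * [p*6.672222 + (1-p)*0.253996] = 2.920811
  V(2,2) = exp(-r*dt) * [p*0.253996 + (1-p)*0.000000] = 0.105761
  V(1,0) = exp(-r*dt) * [p*15.680003 + (1-p)*2.920811] = 8.168589
  V(1,1) = exp(-r*dt) * [p*2.920811 + (1-p)*0.105761] = 1.275558
  V(0,0) = exp(-r*dt) * [p*8.168589 + (1-p)*1.275558] = 4.117348


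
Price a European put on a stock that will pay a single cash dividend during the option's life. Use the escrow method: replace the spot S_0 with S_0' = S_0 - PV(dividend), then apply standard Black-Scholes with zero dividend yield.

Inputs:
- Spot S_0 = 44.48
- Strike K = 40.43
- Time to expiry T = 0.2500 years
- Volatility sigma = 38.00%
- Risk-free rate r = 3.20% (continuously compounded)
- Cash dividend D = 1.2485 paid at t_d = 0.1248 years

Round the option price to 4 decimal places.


Answer: Price = 1.8321

Derivation:
PV(D) = D * exp(-r * t_d) = 1.2485 * 0.99601436 = 1.24352393
S_0' = S_0 - PV(D) = 44.4800 - 1.24352393 = 43.23647607
d1 = (ln(S_0'/K) + (r + sigma^2/2)*T) / (sigma*sqrt(T)) = 0.49032847
d2 = d1 - sigma*sqrt(T) = 0.30032847
exp(-rT) = 0.99203191
N(-d1) = 0.31195074; N(-d2) = 0.38196331
P = K * exp(-rT) * N(-d2) - S_0' * N(-d1) = 40.4300 * 0.99203191 * 0.38196331 - 43.23647607 * 0.31195074 = 1.8321


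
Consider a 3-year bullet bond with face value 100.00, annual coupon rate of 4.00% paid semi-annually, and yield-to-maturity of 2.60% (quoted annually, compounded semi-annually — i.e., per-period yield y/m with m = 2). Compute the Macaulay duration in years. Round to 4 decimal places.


Coupon per period c = face * coupon_rate / m = 2.000000
Periods per year m = 2; per-period yield y/m = 0.013000
Number of cashflows N = 6
Cashflows (t years, CF_t, discount factor 1/(1+y/m)^(m*t), PV):
  t = 0.5000: CF_t = 2.000000, DF = 0.987167, PV = 1.974334
  t = 1.0000: CF_t = 2.000000, DF = 0.974498, PV = 1.948997
  t = 1.5000: CF_t = 2.000000, DF = 0.961992, PV = 1.923985
  t = 2.0000: CF_t = 2.000000, DF = 0.949647, PV = 1.899294
  t = 2.5000: CF_t = 2.000000, DF = 0.937460, PV = 1.874920
  t = 3.0000: CF_t = 102.000000, DF = 0.925429, PV = 94.393806
Price P = sum_t PV_t = 104.015336
Macaulay numerator sum_t t * PV_t:
  t * PV_t at t = 0.5000: 0.987167
  t * PV_t at t = 1.0000: 1.948997
  t * PV_t at t = 1.5000: 2.885977
  t * PV_t at t = 2.0000: 3.798588
  t * PV_t at t = 2.5000: 4.687300
  t * PV_t at t = 3.0000: 283.181419
Macaulay duration D = (sum_t t * PV_t) / P = 297.489449 / 104.015336 = 2.860054

Answer: Macaulay duration = 2.8601 years


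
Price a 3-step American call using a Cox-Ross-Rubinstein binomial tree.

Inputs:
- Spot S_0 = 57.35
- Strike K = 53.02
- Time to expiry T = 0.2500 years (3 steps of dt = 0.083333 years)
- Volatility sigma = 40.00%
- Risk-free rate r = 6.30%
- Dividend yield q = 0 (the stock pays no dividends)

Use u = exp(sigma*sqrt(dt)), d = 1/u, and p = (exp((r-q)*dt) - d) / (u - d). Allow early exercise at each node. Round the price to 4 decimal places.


dt = T/N = 0.083333
u = exp(sigma*sqrt(dt)) = 1.122401; d = 1/u = 0.890947
p = (exp((r-q)*dt) - d) / (u - d) = 0.493907
Discount per step: exp(-r*dt) = 0.994764
Stock lattice S(k, i) with i counting down-moves:
  k=0: S(0,0) = 57.3500
  k=1: S(1,0) = 64.3697; S(1,1) = 51.0958
  k=2: S(2,0) = 72.2486; S(2,1) = 57.3500; S(2,2) = 45.5237
  k=3: S(3,0) = 81.0919; S(3,1) = 64.3697; S(3,2) = 51.0958; S(3,3) = 40.5592
Terminal payoffs V(N, i) = max(S_T - K, 0):
  V(3,0) = 28.071894; V(3,1) = 11.349692; V(3,2) = 0.000000; V(3,3) = 0.000000
Backward induction: V(k, i) = exp(-r*dt) * [p * V(k+1, i) + (1-p) * V(k+1, i+1)]; then take max(V_cont, immediate exercise) for American.
  V(2,0) = exp(-r*dt) * [p*28.071894 + (1-p)*11.349692] = 19.506226; exercise = 19.228600; V(2,0) = max -> 19.506226
  V(2,1) = exp(-r*dt) * [p*11.349692 + (1-p)*0.000000] = 5.576338; exercise = 4.330000; V(2,1) = max -> 5.576338
  V(2,2) = exp(-r*dt) * [p*0.000000 + (1-p)*0.000000] = 0.000000; exercise = 0.000000; V(2,2) = max -> 0.000000
  V(1,0) = exp(-r*dt) * [p*19.506226 + (1-p)*5.576338] = 12.391181; exercise = 11.349692; V(1,0) = max -> 12.391181
  V(1,1) = exp(-r*dt) * [p*5.576338 + (1-p)*0.000000] = 2.739770; exercise = 0.000000; V(1,1) = max -> 2.739770
  V(0,0) = exp(-r*dt) * [p*12.391181 + (1-p)*2.739770] = 7.467362; exercise = 4.330000; V(0,0) = max -> 7.467362

Answer: Price = V(0,0) = 7.4674


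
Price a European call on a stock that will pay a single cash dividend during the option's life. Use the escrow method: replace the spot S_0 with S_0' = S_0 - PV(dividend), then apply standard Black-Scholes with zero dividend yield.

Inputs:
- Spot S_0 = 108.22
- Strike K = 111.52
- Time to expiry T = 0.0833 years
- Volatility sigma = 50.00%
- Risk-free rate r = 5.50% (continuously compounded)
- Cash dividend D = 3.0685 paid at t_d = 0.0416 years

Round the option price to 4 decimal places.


PV(D) = D * exp(-r * t_d) = 3.0685 * 0.99771462 = 3.06148730
S_0' = S_0 - PV(D) = 108.2200 - 3.06148730 = 105.15851270
d1 = (ln(S_0'/K) + (r + sigma^2/2)*T) / (sigma*sqrt(T)) = -0.30310779
d2 = d1 - sigma*sqrt(T) = -0.44741649
exp(-rT) = 0.99542898
N(d1) = 0.38090386; N(d2) = 0.32728719
C = S_0' * N(d1) - K * exp(-rT) * N(d2) = 105.15851270 * 0.38090386 - 111.5200 * 0.99542898 * 0.32728719 = 3.7231

Answer: Price = 3.7231


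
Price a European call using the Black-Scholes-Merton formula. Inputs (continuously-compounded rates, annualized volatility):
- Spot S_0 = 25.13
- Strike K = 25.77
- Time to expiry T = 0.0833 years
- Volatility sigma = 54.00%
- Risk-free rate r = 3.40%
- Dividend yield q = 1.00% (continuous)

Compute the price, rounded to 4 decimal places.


d1 = (ln(S/K) + (r - q + 0.5*sigma^2) * T) / (sigma * sqrt(T)) = -0.07060695
d2 = d1 - sigma * sqrt(T) = -0.22646035
exp(-rT) = 0.99717181; exp(-qT) = 0.99916735
C = S_0 * exp(-qT) * N(d1) - K * exp(-rT) * N(d2)
N(d1) = 0.47185529; N(d2) = 0.41042170
C = 25.1300 * 0.99916735 * 0.47185529 - 25.7700 * 0.99717181 * 0.41042170 = 1.3012

Answer: Price = 1.3012


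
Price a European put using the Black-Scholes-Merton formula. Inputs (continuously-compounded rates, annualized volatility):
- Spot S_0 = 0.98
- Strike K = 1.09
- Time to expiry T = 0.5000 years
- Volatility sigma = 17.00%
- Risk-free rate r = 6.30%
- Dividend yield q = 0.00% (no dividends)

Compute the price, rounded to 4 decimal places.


d1 = (ln(S/K) + (r - q + 0.5*sigma^2) * T) / (sigma * sqrt(T)) = -0.56281876
d2 = d1 - sigma * sqrt(T) = -0.68302691
exp(-rT) = 0.96899096; exp(-qT) = 1.00000000
P = K * exp(-rT) * N(-d2) - S_0 * exp(-qT) * N(-d1)
N(-d1) = 0.71322085; N(-d2) = 0.75270508
P = 1.0900 * 0.96899096 * 0.75270508 - 0.9800 * 1.00000000 * 0.71322085 = 0.0961

Answer: Price = 0.0961


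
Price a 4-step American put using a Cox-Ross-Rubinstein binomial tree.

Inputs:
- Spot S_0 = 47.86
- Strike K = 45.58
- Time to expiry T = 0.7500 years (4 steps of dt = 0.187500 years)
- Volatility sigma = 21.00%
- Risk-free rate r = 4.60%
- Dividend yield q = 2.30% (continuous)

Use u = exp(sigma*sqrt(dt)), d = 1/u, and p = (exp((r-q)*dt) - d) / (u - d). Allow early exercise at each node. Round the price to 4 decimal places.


Answer: Price = V(0,0) = 2.1318

Derivation:
dt = T/N = 0.187500
u = exp(sigma*sqrt(dt)) = 1.095195; d = 1/u = 0.913079
p = (exp((r-q)*dt) - d) / (u - d) = 0.501014
Discount per step: exp(-r*dt) = 0.991412
Stock lattice S(k, i) with i counting down-moves:
  k=0: S(0,0) = 47.8600
  k=1: S(1,0) = 52.4160; S(1,1) = 43.7000
  k=2: S(2,0) = 57.4058; S(2,1) = 47.8600; S(2,2) = 39.9015
  k=3: S(3,0) = 62.8706; S(3,1) = 52.4160; S(3,2) = 43.7000; S(3,3) = 36.4333
  k=4: S(4,0) = 68.8555; S(4,1) = 57.4058; S(4,2) = 47.8600; S(4,3) = 39.9015; S(4,4) = 33.2665
Terminal payoffs V(N, i) = max(K - S_T, 0):
  V(4,0) = 0.000000; V(4,1) = 0.000000; V(4,2) = 0.000000; V(4,3) = 5.678467; V(4,4) = 12.313549
Backward induction: V(k, i) = exp(-r*dt) * [p * V(k+1, i) + (1-p) * V(k+1, i+1)]; then take max(V_cont, immediate exercise) for American.
  V(3,0) = exp(-r*dt) * [p*0.000000 + (1-p)*0.000000] = 0.000000; exercise = 0.000000; V(3,0) = max -> 0.000000
  V(3,1) = exp(-r*dt) * [p*0.000000 + (1-p)*0.000000] = 0.000000; exercise = 0.000000; V(3,1) = max -> 0.000000
  V(3,2) = exp(-r*dt) * [p*0.000000 + (1-p)*5.678467] = 2.809144; exercise = 1.880030; V(3,2) = max -> 2.809144
  V(3,3) = exp(-r*dt) * [p*5.678467 + (1-p)*12.313549] = 8.912084; exercise = 9.146740; V(3,3) = max -> 9.146740
  V(2,0) = exp(-r*dt) * [p*0.000000 + (1-p)*0.000000] = 0.000000; exercise = 0.000000; V(2,0) = max -> 0.000000
  V(2,1) = exp(-r*dt) * [p*0.000000 + (1-p)*2.809144] = 1.389687; exercise = 0.000000; V(2,1) = max -> 1.389687
  V(2,2) = exp(-r*dt) * [p*2.809144 + (1-p)*9.146740] = 5.920236; exercise = 5.678467; V(2,2) = max -> 5.920236
  V(1,0) = exp(-r*dt) * [p*0.000000 + (1-p)*1.389687] = 0.687480; exercise = 0.000000; V(1,0) = max -> 0.687480
  V(1,1) = exp(-r*dt) * [p*1.389687 + (1-p)*5.920236] = 3.619020; exercise = 1.880030; V(1,1) = max -> 3.619020
  V(0,0) = exp(-r*dt) * [p*0.687480 + (1-p)*3.619020] = 2.131812; exercise = 0.000000; V(0,0) = max -> 2.131812


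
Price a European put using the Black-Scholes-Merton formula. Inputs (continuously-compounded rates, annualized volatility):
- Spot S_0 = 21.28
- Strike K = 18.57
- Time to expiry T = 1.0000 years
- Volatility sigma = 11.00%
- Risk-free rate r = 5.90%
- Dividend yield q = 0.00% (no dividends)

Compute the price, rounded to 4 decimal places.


Answer: Price = 0.0323

Derivation:
d1 = (ln(S/K) + (r - q + 0.5*sigma^2) * T) / (sigma * sqrt(T)) = 1.82972990
d2 = d1 - sigma * sqrt(T) = 1.71972990
exp(-rT) = 0.94270677; exp(-qT) = 1.00000000
P = K * exp(-rT) * N(-d2) - S_0 * exp(-qT) * N(-d1)
N(-d1) = 0.03364517; N(-d2) = 0.04274077
P = 18.5700 * 0.94270677 * 0.04274077 - 21.2800 * 1.00000000 * 0.03364517 = 0.0323


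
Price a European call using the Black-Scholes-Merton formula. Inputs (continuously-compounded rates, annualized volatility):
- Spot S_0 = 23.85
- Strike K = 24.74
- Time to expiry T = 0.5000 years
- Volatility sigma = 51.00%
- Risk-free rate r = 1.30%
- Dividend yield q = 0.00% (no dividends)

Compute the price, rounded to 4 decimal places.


d1 = (ln(S/K) + (r - q + 0.5*sigma^2) * T) / (sigma * sqrt(T)) = 0.09674288
d2 = d1 - sigma * sqrt(T) = -0.26388157
exp(-rT) = 0.99352108; exp(-qT) = 1.00000000
C = S_0 * exp(-qT) * N(d1) - K * exp(-rT) * N(d2)
N(d1) = 0.53853471; N(d2) = 0.39593559
C = 23.8500 * 1.00000000 * 0.53853471 - 24.7400 * 0.99352108 * 0.39593559 = 3.1121

Answer: Price = 3.1121


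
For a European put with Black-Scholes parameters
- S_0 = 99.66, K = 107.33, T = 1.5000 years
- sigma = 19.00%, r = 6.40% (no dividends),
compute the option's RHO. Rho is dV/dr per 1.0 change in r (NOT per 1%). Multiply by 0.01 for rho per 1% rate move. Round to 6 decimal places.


d1 = 0.2102744803; d2 = -0.0224270452
phi(d1) = 0.3902193696; exp(-qT) = 1.0000000000; exp(-rT) = 0.9084640161
N(-d2) = 0.5089463466
Rho = -K*T*exp(-rT)*N(-d2) = -107.3300 * 1.5000 * 0.9084640161 * 0.5089463466 = -74.437558

Answer: Rho = -74.437558


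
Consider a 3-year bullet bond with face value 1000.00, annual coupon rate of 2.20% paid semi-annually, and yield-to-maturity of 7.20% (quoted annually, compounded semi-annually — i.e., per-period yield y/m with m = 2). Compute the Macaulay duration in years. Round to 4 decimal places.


Coupon per period c = face * coupon_rate / m = 11.000000
Periods per year m = 2; per-period yield y/m = 0.036000
Number of cashflows N = 6
Cashflows (t years, CF_t, discount factor 1/(1+y/m)^(m*t), PV):
  t = 0.5000: CF_t = 11.000000, DF = 0.965251, PV = 10.617761
  t = 1.0000: CF_t = 11.000000, DF = 0.931709, PV = 10.248804
  t = 1.5000: CF_t = 11.000000, DF = 0.899333, PV = 9.892668
  t = 2.0000: CF_t = 11.000000, DF = 0.868082, PV = 9.548907
  t = 2.5000: CF_t = 11.000000, DF = 0.837917, PV = 9.217092
  t = 3.0000: CF_t = 1011.000000, DF = 0.808801, PV = 817.697412
Price P = sum_t PV_t = 867.222642
Macaulay numerator sum_t t * PV_t:
  t * PV_t at t = 0.5000: 5.308880
  t * PV_t at t = 1.0000: 10.248804
  t * PV_t at t = 1.5000: 14.839001
  t * PV_t at t = 2.0000: 19.097814
  t * PV_t at t = 2.5000: 23.042729
  t * PV_t at t = 3.0000: 2453.092236
Macaulay duration D = (sum_t t * PV_t) / P = 2525.629464 / 867.222642 = 2.912320

Answer: Macaulay duration = 2.9123 years


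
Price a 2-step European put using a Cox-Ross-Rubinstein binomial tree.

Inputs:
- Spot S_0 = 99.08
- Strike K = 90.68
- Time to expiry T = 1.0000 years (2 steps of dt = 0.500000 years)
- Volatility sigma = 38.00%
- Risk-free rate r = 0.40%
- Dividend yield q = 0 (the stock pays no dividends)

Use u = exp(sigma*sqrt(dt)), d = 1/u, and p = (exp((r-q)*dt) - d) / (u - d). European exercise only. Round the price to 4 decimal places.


dt = T/N = 0.500000
u = exp(sigma*sqrt(dt)) = 1.308263; d = 1/u = 0.764372
p = (exp((r-q)*dt) - d) / (u - d) = 0.436907
Discount per step: exp(-r*dt) = 0.998002
Stock lattice S(k, i) with i counting down-moves:
  k=0: S(0,0) = 99.0800
  k=1: S(1,0) = 129.6227; S(1,1) = 75.7340
  k=2: S(2,0) = 169.5807; S(2,1) = 99.0800; S(2,2) = 57.8889
Terminal payoffs V(N, i) = max(K - S_T, 0):
  V(2,0) = 0.000000; V(2,1) = 0.000000; V(2,2) = 32.791054
Backward induction: V(k, i) = exp(-r*dt) * [p * V(k+1, i) + (1-p) * V(k+1, i+1)].
  V(1,0) = exp(-r*dt) * [p*0.000000 + (1-p)*0.000000] = 0.000000
  V(1,1) = exp(-r*dt) * [p*0.000000 + (1-p)*32.791054] = 18.427521
  V(0,0) = exp(-r*dt) * [p*0.000000 + (1-p)*18.427521] = 10.355675

Answer: Price = V(0,0) = 10.3557


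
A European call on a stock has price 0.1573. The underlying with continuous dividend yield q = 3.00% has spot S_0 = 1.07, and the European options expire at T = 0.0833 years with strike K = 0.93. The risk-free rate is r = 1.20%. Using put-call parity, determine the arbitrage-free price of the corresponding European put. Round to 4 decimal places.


Answer: Put price = 0.0190

Derivation:
Put-call parity: C - P = S_0 * exp(-qT) - K * exp(-rT).
S_0 * exp(-qT) = 1.0700 * 0.99750412 = 1.06732941
K * exp(-rT) = 0.9300 * 0.99900090 = 0.92907084
P = C - S*exp(-qT) + K*exp(-rT)
P = 0.1573 - 1.06732941 + 0.92907084 = 0.0190


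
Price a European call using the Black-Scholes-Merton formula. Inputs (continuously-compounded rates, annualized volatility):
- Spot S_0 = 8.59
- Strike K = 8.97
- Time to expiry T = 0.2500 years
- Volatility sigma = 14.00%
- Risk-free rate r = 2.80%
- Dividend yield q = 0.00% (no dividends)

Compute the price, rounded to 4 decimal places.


d1 = (ln(S/K) + (r - q + 0.5*sigma^2) * T) / (sigma * sqrt(T)) = -0.48338486
d2 = d1 - sigma * sqrt(T) = -0.55338486
exp(-rT) = 0.99302444; exp(-qT) = 1.00000000
C = S_0 * exp(-qT) * N(d1) - K * exp(-rT) * N(d2)
N(d1) = 0.31441125; N(d2) = 0.28999995
C = 8.5900 * 1.00000000 * 0.31441125 - 8.9700 * 0.99302444 * 0.28999995 = 0.1176

Answer: Price = 0.1176


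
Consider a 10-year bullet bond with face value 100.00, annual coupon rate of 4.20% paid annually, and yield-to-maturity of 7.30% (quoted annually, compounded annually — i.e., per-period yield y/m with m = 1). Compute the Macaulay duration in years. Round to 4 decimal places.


Answer: Macaulay duration = 8.1191 years

Derivation:
Coupon per period c = face * coupon_rate / m = 4.200000
Periods per year m = 1; per-period yield y/m = 0.073000
Number of cashflows N = 10
Cashflows (t years, CF_t, discount factor 1/(1+y/m)^(m*t), PV):
  t = 1.0000: CF_t = 4.200000, DF = 0.931966, PV = 3.914259
  t = 2.0000: CF_t = 4.200000, DF = 0.868561, PV = 3.647958
  t = 3.0000: CF_t = 4.200000, DF = 0.809470, PV = 3.399775
  t = 4.0000: CF_t = 4.200000, DF = 0.754399, PV = 3.168476
  t = 5.0000: CF_t = 4.200000, DF = 0.703075, PV = 2.952913
  t = 6.0000: CF_t = 4.200000, DF = 0.655242, PV = 2.752016
  t = 7.0000: CF_t = 4.200000, DF = 0.610663, PV = 2.564787
  t = 8.0000: CF_t = 4.200000, DF = 0.569118, PV = 2.390295
  t = 9.0000: CF_t = 4.200000, DF = 0.530399, PV = 2.227675
  t = 10.0000: CF_t = 104.200000, DF = 0.494314, PV = 51.507503
Price P = sum_t PV_t = 78.525657
Macaulay numerator sum_t t * PV_t:
  t * PV_t at t = 1.0000: 3.914259
  t * PV_t at t = 2.0000: 7.295916
  t * PV_t at t = 3.0000: 10.199324
  t * PV_t at t = 4.0000: 12.673903
  t * PV_t at t = 5.0000: 14.764566
  t * PV_t at t = 6.0000: 16.512096
  t * PV_t at t = 7.0000: 17.953506
  t * PV_t at t = 8.0000: 19.122361
  t * PV_t at t = 9.0000: 20.049073
  t * PV_t at t = 10.0000: 515.075033
Macaulay duration D = (sum_t t * PV_t) / P = 637.560038 / 78.525657 = 8.119130


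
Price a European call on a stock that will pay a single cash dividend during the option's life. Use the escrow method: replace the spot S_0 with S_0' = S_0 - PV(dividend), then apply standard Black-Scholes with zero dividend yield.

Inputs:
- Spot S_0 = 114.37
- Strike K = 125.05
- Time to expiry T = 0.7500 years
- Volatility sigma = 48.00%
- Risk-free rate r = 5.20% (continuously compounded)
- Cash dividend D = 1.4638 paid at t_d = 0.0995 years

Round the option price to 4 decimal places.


PV(D) = D * exp(-r * t_d) = 1.4638 * 0.99483936 = 1.45624586
S_0' = S_0 - PV(D) = 114.3700 - 1.45624586 = 112.91375414
d1 = (ln(S_0'/K) + (r + sigma^2/2)*T) / (sigma*sqrt(T)) = 0.05607667
d2 = d1 - sigma*sqrt(T) = -0.35961553
exp(-rT) = 0.96175071
N(d1) = 0.52235963; N(d2) = 0.35956733
C = S_0' * N(d1) - K * exp(-rT) * N(d2) = 112.91375414 * 0.52235963 - 125.0500 * 0.96175071 * 0.35956733 = 15.7375

Answer: Price = 15.7375


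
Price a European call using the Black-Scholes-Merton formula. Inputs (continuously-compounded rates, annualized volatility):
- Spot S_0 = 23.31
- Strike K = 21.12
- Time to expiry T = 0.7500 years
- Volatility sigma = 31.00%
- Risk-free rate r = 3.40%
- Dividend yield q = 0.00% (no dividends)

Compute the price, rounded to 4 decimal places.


Answer: Price = 3.9491

Derivation:
d1 = (ln(S/K) + (r - q + 0.5*sigma^2) * T) / (sigma * sqrt(T)) = 0.59671756
d2 = d1 - sigma * sqrt(T) = 0.32824968
exp(-rT) = 0.97482238; exp(-qT) = 1.00000000
C = S_0 * exp(-qT) * N(d1) - K * exp(-rT) * N(d2)
N(d1) = 0.72465202; N(d2) = 0.62863856
C = 23.3100 * 1.00000000 * 0.72465202 - 21.1200 * 0.97482238 * 0.62863856 = 3.9491


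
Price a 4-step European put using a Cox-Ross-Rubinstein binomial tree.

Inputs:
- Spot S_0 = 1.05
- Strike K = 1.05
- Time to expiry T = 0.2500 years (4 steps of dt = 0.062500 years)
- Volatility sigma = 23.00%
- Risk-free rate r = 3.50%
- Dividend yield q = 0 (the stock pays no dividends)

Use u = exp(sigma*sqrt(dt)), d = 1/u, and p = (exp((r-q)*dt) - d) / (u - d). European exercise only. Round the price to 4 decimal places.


dt = T/N = 0.062500
u = exp(sigma*sqrt(dt)) = 1.059185; d = 1/u = 0.944122
p = (exp((r-q)*dt) - d) / (u - d) = 0.504661
Discount per step: exp(-r*dt) = 0.997815
Stock lattice S(k, i) with i counting down-moves:
  k=0: S(0,0) = 1.0500
  k=1: S(1,0) = 1.1121; S(1,1) = 0.9913
  k=2: S(2,0) = 1.1780; S(2,1) = 1.0500; S(2,2) = 0.9359
  k=3: S(3,0) = 1.2477; S(3,1) = 1.1121; S(3,2) = 0.9913; S(3,3) = 0.8836
  k=4: S(4,0) = 1.3215; S(4,1) = 1.1780; S(4,2) = 1.0500; S(4,3) = 0.9359; S(4,4) = 0.8343
Terminal payoffs V(N, i) = max(K - S_T, 0):
  V(4,0) = 0.000000; V(4,1) = 0.000000; V(4,2) = 0.000000; V(4,3) = 0.114066; V(4,4) = 0.215740
Backward induction: V(k, i) = exp(-r*dt) * [p * V(k+1, i) + (1-p) * V(k+1, i+1)].
  V(3,0) = exp(-r*dt) * [p*0.000000 + (1-p)*0.000000] = 0.000000
  V(3,1) = exp(-r*dt) * [p*0.000000 + (1-p)*0.000000] = 0.000000
  V(3,2) = exp(-r*dt) * [p*0.000000 + (1-p)*0.114066] = 0.056378
  V(3,3) = exp(-r*dt) * [p*0.114066 + (1-p)*0.215740] = 0.164069
  V(2,0) = exp(-r*dt) * [p*0.000000 + (1-p)*0.000000] = 0.000000
  V(2,1) = exp(-r*dt) * [p*0.000000 + (1-p)*0.056378] = 0.027865
  V(2,2) = exp(-r*dt) * [p*0.056378 + (1-p)*0.164069] = 0.109482
  V(1,0) = exp(-r*dt) * [p*0.000000 + (1-p)*0.027865] = 0.013772
  V(1,1) = exp(-r*dt) * [p*0.027865 + (1-p)*0.109482] = 0.068144
  V(0,0) = exp(-r*dt) * [p*0.013772 + (1-p)*0.068144] = 0.040616

Answer: Price = V(0,0) = 0.0406


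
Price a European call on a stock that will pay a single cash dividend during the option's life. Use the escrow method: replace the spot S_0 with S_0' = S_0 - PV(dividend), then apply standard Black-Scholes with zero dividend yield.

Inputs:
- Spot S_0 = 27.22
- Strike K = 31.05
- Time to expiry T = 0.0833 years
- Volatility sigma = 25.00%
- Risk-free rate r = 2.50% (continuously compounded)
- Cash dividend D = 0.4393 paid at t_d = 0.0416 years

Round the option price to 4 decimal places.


PV(D) = D * exp(-r * t_d) = 0.4393 * 0.99896054 = 0.43884337
S_0' = S_0 - PV(D) = 27.2200 - 0.43884337 = 26.78115663
d1 = (ln(S_0'/K) + (r + sigma^2/2)*T) / (sigma*sqrt(T)) = -1.98483746
d2 = d1 - sigma*sqrt(T) = -2.05699181
exp(-rT) = 0.99791967
N(d1) = 0.02358128; N(d2) = 0.01984351
C = S_0' * N(d1) - K * exp(-rT) * N(d2) = 26.78115663 * 0.02358128 - 31.0500 * 0.99791967 * 0.01984351 = 0.0167

Answer: Price = 0.0167


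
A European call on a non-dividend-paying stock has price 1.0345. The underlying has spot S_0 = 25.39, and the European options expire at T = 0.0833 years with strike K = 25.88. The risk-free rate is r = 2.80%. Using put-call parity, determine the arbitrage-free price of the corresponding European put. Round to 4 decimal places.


Answer: Put price = 1.4642

Derivation:
Put-call parity: C - P = S_0 * exp(-qT) - K * exp(-rT).
S_0 * exp(-qT) = 25.3900 * 1.00000000 = 25.39000000
K * exp(-rT) = 25.8800 * 0.99767032 = 25.81970783
P = C - S*exp(-qT) + K*exp(-rT)
P = 1.0345 - 25.39000000 + 25.81970783 = 1.4642


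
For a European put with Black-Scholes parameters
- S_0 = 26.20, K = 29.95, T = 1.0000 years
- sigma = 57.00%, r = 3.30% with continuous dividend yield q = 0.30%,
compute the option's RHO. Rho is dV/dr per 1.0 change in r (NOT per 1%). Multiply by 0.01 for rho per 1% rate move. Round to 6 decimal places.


Answer: Rho = -19.698192

Derivation:
d1 = 0.1029475197; d2 = -0.4670524803
phi(d1) = 0.3968338384; exp(-qT) = 0.9970044955; exp(-rT) = 0.9675385596
N(-d2) = 0.6797688344
Rho = -K*T*exp(-rT)*N(-d2) = -29.9500 * 1.0000 * 0.9675385596 * 0.6797688344 = -19.698192


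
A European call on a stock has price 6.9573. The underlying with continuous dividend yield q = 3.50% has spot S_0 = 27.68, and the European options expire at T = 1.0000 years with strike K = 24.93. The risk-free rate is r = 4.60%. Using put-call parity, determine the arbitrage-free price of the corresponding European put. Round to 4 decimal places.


Answer: Put price = 4.0385

Derivation:
Put-call parity: C - P = S_0 * exp(-qT) - K * exp(-rT).
S_0 * exp(-qT) = 27.6800 * 0.96560542 = 26.72795792
K * exp(-rT) = 24.9300 * 0.95504196 = 23.80919612
P = C - S*exp(-qT) + K*exp(-rT)
P = 6.9573 - 26.72795792 + 23.80919612 = 4.0385


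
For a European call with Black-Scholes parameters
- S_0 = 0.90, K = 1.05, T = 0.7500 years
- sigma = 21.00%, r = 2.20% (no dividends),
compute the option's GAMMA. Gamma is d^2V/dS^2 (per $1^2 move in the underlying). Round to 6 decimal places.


d1 = -0.6659497807; d2 = -0.8478151155
phi(d1) = 0.3196006317; exp(-qT) = 1.0000000000; exp(-rT) = 0.9836353794
Gamma = exp(-qT) * phi(d1) / (S * sigma * sqrt(T)) = 1.0000000000 * 0.3196006317 / (0.9000 * 0.2100 * 0.8660254038) = 1.952609

Answer: Gamma = 1.952609


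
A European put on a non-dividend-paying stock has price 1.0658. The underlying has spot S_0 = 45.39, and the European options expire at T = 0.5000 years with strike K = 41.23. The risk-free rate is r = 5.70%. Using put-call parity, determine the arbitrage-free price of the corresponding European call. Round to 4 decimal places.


Answer: Call price = 6.3843

Derivation:
Put-call parity: C - P = S_0 * exp(-qT) - K * exp(-rT).
S_0 * exp(-qT) = 45.3900 * 1.00000000 = 45.39000000
K * exp(-rT) = 41.2300 * 0.97190229 = 40.07153159
C = P + S*exp(-qT) - K*exp(-rT)
C = 1.0658 + 45.39000000 - 40.07153159 = 6.3843


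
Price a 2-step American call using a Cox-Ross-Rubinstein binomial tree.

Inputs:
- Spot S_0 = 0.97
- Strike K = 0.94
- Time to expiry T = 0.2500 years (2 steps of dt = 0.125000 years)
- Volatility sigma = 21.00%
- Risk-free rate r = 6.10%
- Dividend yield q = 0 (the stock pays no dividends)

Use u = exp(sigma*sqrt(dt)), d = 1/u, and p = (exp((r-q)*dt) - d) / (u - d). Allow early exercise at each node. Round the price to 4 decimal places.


dt = T/N = 0.125000
u = exp(sigma*sqrt(dt)) = 1.077072; d = 1/u = 0.928443
p = (exp((r-q)*dt) - d) / (u - d) = 0.532945
Discount per step: exp(-r*dt) = 0.992404
Stock lattice S(k, i) with i counting down-moves:
  k=0: S(0,0) = 0.9700
  k=1: S(1,0) = 1.0448; S(1,1) = 0.9006
  k=2: S(2,0) = 1.1253; S(2,1) = 0.9700; S(2,2) = 0.8361
Terminal payoffs V(N, i) = max(S_T - K, 0):
  V(2,0) = 0.185281; V(2,1) = 0.030000; V(2,2) = 0.000000
Backward induction: V(k, i) = exp(-r*dt) * [p * V(k+1, i) + (1-p) * V(k+1, i+1)]; then take max(V_cont, immediate exercise) for American.
  V(1,0) = exp(-r*dt) * [p*0.185281 + (1-p)*0.030000] = 0.111900; exercise = 0.104760; V(1,0) = max -> 0.111900
  V(1,1) = exp(-r*dt) * [p*0.030000 + (1-p)*0.000000] = 0.015867; exercise = 0.000000; V(1,1) = max -> 0.015867
  V(0,0) = exp(-r*dt) * [p*0.111900 + (1-p)*0.015867] = 0.066538; exercise = 0.030000; V(0,0) = max -> 0.066538

Answer: Price = V(0,0) = 0.0665
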